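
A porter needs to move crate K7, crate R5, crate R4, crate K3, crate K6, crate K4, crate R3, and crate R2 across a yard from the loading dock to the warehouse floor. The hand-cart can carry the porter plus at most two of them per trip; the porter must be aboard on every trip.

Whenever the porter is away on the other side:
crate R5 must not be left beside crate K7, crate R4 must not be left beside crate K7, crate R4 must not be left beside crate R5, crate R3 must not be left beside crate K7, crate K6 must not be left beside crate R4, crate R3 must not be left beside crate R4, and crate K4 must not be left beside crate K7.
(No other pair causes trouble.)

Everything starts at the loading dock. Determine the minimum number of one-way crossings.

13

Counting alone: the porter can take at most 2 across per trip to the warehouse floor, so moving all 8 needs at least 4 loaded trips out, with a return between consecutive ones — at least 7 crossings.
The safety rule pushes this higher. Following every safe sequence of crossings, the most of the 8 that can be at the warehouse floor as the hand-cart arrives there on crossings 7, 9, 11 is 5, 6, 7 respectively — never all 8.
So no plan with fewer than 13 crossings exists, and this one achieves 13:
1. Porter goes to the warehouse floor with crate K7 and crate R4.  [the loading dock: crate K3, crate K4, crate K6, crate R2, crate R3, crate R5 | the warehouse floor: crate K7, crate R4]
2. Porter goes back to the loading dock with crate K7.  [the loading dock: crate K3, crate K4, crate K6, crate K7, crate R2, crate R3, crate R5 | the warehouse floor: crate R4]
3. Porter goes to the warehouse floor with crate K3 and crate K7.  [the loading dock: crate K4, crate K6, crate R2, crate R3, crate R5 | the warehouse floor: crate K3, crate K7, crate R4]
4. Porter goes back to the loading dock with crate K7.  [the loading dock: crate K4, crate K6, crate K7, crate R2, crate R3, crate R5 | the warehouse floor: crate K3, crate R4]
5. Porter goes to the warehouse floor with crate K6 and crate K7.  [the loading dock: crate K4, crate R2, crate R3, crate R5 | the warehouse floor: crate K3, crate K6, crate K7, crate R4]
6. Porter goes back to the loading dock with crate R4.  [the loading dock: crate K4, crate R2, crate R3, crate R4, crate R5 | the warehouse floor: crate K3, crate K6, crate K7]
7. Porter goes to the warehouse floor with crate R3 and crate R5.  [the loading dock: crate K4, crate R2, crate R4 | the warehouse floor: crate K3, crate K6, crate K7, crate R3, crate R5]
8. Porter goes back to the loading dock with crate K7.  [the loading dock: crate K4, crate K7, crate R2, crate R4 | the warehouse floor: crate K3, crate K6, crate R3, crate R5]
9. Porter goes to the warehouse floor with crate K4 and crate K7.  [the loading dock: crate R2, crate R4 | the warehouse floor: crate K3, crate K4, crate K6, crate K7, crate R3, crate R5]
10. Porter goes back to the loading dock with crate K7.  [the loading dock: crate K7, crate R2, crate R4 | the warehouse floor: crate K3, crate K4, crate K6, crate R3, crate R5]
11. Porter goes to the warehouse floor with crate K7 and crate R2.  [the loading dock: crate R4 | the warehouse floor: crate K3, crate K4, crate K6, crate K7, crate R2, crate R3, crate R5]
12. Porter goes back to the loading dock with crate K7.  [the loading dock: crate K7, crate R4 | the warehouse floor: crate K3, crate K4, crate K6, crate R2, crate R3, crate R5]
13. Porter goes to the warehouse floor with crate K7 and crate R4.  [the loading dock: — | the warehouse floor: crate K3, crate K4, crate K6, crate K7, crate R2, crate R3, crate R4, crate R5]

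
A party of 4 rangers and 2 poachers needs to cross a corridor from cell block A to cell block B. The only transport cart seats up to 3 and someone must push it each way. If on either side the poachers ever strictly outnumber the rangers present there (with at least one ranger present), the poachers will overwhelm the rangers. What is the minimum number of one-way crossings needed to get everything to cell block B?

Counting alone: each trip to cell block B takes at most 3 across and each return brings at least 1 back, so after t trips out (and t−1 returns) at most 3t − (t−1) of the 6 are across; that first reaches 6 at t = 3, so at least 5 crossings are needed.
The plan below uses exactly 5 crossings, so it is optimal:
1. 2 poachers → cell block B.  (cell block A: 4R 0P; cell block B: 0R 2P)
2. 1 poacher ← cell block A.  (cell block A: 4R 1P; cell block B: 0R 1P)
3. 2 rangers and 1 poacher → cell block B.  (cell block A: 2R 0P; cell block B: 2R 2P)
4. 1 poacher ← cell block A.  (cell block A: 2R 1P; cell block B: 2R 1P)
5. 2 rangers and 1 poacher → cell block B.  (cell block A: 0R 0P; cell block B: 4R 2P)

5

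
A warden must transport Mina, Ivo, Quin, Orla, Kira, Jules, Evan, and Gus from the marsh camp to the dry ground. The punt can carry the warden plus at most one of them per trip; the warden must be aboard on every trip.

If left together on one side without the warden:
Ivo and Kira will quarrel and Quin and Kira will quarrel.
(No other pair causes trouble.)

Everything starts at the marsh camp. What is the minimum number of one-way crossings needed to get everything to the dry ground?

Counting alone: the warden can take at most 1 across per trip to the dry ground, so moving all 8 needs at least 8 loaded trips out, with a return between consecutive ones — at least 15 crossings.
The safety rule pushes this higher. Following every safe sequence of crossings, the most of the 8 that can be at the dry ground as the punt arrives there on crossing 15 is 7 — never all 8.
So no plan with fewer than 17 crossings exists, and this one achieves 17:
1. Warden goes to the dry ground with Kira.
2. Warden goes back to the marsh camp alone.
3. Warden goes to the dry ground with Mina.
4. Warden goes back to the marsh camp alone.
5. Warden goes to the dry ground with Ivo.
6. Warden goes back to the marsh camp with Kira.
7. Warden goes to the dry ground with Quin.
8. Warden goes back to the marsh camp alone.
9. Warden goes to the dry ground with Orla.
10. Warden goes back to the marsh camp alone.
11. Warden goes to the dry ground with Jules.
12. Warden goes back to the marsh camp alone.
13. Warden goes to the dry ground with Evan.
14. Warden goes back to the marsh camp alone.
15. Warden goes to the dry ground with Gus.
16. Warden goes back to the marsh camp alone.
17. Warden goes to the dry ground with Kira.

17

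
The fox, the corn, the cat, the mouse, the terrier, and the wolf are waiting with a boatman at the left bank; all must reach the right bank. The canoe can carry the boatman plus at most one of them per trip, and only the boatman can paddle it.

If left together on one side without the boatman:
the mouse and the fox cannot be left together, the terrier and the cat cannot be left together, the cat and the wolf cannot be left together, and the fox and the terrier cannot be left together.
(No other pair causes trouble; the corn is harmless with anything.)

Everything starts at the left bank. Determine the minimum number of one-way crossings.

impossible

Whatever the first load, the items left behind include a forbidden pair without the boatman. No opening move is safe, so no plan exists.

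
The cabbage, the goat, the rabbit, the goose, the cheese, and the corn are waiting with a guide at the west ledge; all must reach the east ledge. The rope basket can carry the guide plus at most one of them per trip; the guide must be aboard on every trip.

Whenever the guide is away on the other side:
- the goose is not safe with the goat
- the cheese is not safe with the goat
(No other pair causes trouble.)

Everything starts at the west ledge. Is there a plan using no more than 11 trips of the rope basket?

Counting alone: the guide can take at most 1 across per trip to the east ledge, so moving all 6 needs at least 6 loaded trips out, with a return between consecutive ones — at least 11 crossings.
The safety rule pushes this higher. Following every safe sequence of crossings, the most of the 6 that can be at the east ledge as the rope basket arrives there on crossing 11 is 5 — never all 6.
So the move cannot be finished within 11 crossings. (The shortest complete plan takes 13:)
1. Guide goes to the east ledge with the goat.  [the west ledge: the cabbage, the cheese, the corn, the goose, the rabbit | the east ledge: the goat]
2. Guide goes back to the west ledge alone.  [the west ledge: the cabbage, the cheese, the corn, the goose, the rabbit | the east ledge: the goat]
3. Guide goes to the east ledge with the cabbage.  [the west ledge: the cheese, the corn, the goose, the rabbit | the east ledge: the cabbage, the goat]
4. Guide goes back to the west ledge alone.  [the west ledge: the cheese, the corn, the goose, the rabbit | the east ledge: the cabbage, the goat]
5. Guide goes to the east ledge with the rabbit.  [the west ledge: the cheese, the corn, the goose | the east ledge: the cabbage, the goat, the rabbit]
6. Guide goes back to the west ledge alone.  [the west ledge: the cheese, the corn, the goose | the east ledge: the cabbage, the goat, the rabbit]
7. Guide goes to the east ledge with the goose.  [the west ledge: the cheese, the corn | the east ledge: the cabbage, the goat, the goose, the rabbit]
8. Guide goes back to the west ledge with the goat.  [the west ledge: the cheese, the corn, the goat | the east ledge: the cabbage, the goose, the rabbit]
9. Guide goes to the east ledge with the cheese.  [the west ledge: the corn, the goat | the east ledge: the cabbage, the cheese, the goose, the rabbit]
10. Guide goes back to the west ledge alone.  [the west ledge: the corn, the goat | the east ledge: the cabbage, the cheese, the goose, the rabbit]
11. Guide goes to the east ledge with the corn.  [the west ledge: the goat | the east ledge: the cabbage, the cheese, the corn, the goose, the rabbit]
12. Guide goes back to the west ledge alone.  [the west ledge: the goat | the east ledge: the cabbage, the cheese, the corn, the goose, the rabbit]
13. Guide goes to the east ledge with the goat.  [the west ledge: — | the east ledge: the cabbage, the cheese, the corn, the goat, the goose, the rabbit]

No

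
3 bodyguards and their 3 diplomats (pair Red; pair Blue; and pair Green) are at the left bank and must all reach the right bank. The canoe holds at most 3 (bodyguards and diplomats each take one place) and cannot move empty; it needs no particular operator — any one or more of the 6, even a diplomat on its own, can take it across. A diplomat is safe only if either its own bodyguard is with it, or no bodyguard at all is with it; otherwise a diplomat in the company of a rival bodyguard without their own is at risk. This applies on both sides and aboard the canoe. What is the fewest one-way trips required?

Counting alone: each trip to the right bank takes at most 3 across and each return brings at least 1 back, so after t trips out (and t−1 returns) at most 3t − (t−1) of the 6 are across; that first reaches 6 at t = 3, so at least 5 crossings are needed.
The plan below uses exactly 5 crossings, so it is optimal:
1. bodyguard Red and diplomat Red cross → the right bank.
2. bodyguard Red crosses ← the left bank.
3. bodyguard Blue, bodyguard Green, and bodyguard Red cross → the right bank.
4. diplomat Red crosses ← the left bank.
5. diplomat Blue, diplomat Green, and diplomat Red cross → the right bank.

5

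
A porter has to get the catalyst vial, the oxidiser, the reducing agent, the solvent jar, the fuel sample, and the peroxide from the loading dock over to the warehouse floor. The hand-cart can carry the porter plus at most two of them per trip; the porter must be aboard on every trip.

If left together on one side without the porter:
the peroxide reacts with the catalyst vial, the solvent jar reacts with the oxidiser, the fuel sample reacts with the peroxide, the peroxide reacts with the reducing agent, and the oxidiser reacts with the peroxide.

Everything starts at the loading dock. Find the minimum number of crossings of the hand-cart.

Counting alone: the porter can take at most 2 across per trip to the warehouse floor, so moving all 6 needs at least 3 loaded trips out, with a return between consecutive ones — at least 5 crossings.
The safety rule pushes this higher. Following every safe sequence of crossings, the most of the 6 that can be at the warehouse floor as the hand-cart arrives there on crossing 5 is 5 — never all 6.
So no plan with fewer than 7 crossings exists, and this one achieves 7:
1. Porter goes to the warehouse floor with the oxidiser and the peroxide.
2. Porter goes back to the loading dock with the oxidiser.
3. Porter goes to the warehouse floor with the catalyst vial and the oxidiser.
4. Porter goes back to the loading dock with the peroxide.
5. Porter goes to the warehouse floor with the fuel sample and the reducing agent.
6. Porter goes back to the loading dock alone.
7. Porter goes to the warehouse floor with the peroxide and the solvent jar.

7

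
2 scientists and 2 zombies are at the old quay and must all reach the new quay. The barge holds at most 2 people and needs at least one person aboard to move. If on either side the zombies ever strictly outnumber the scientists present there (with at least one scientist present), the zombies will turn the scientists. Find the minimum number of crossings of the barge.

Counting alone: each trip to the new quay takes at most 2 across and each return brings at least 1 back, so after t trips out (and t−1 returns) at most 2t − (t−1) of the 4 are across; that first reaches 4 at t = 3, so at least 5 crossings are needed.
The plan below uses exactly 5 crossings, so it is optimal:
1. 2 zombies → the new quay.  (the old quay: 2S 0Z; the new quay: 0S 2Z)
2. 1 zombie ← the old quay.  (the old quay: 2S 1Z; the new quay: 0S 1Z)
3. 2 scientists → the new quay.  (the old quay: 0S 1Z; the new quay: 2S 1Z)
4. 1 zombie ← the old quay.  (the old quay: 0S 2Z; the new quay: 2S 0Z)
5. 2 zombies → the new quay.  (the old quay: 0S 0Z; the new quay: 2S 2Z)

5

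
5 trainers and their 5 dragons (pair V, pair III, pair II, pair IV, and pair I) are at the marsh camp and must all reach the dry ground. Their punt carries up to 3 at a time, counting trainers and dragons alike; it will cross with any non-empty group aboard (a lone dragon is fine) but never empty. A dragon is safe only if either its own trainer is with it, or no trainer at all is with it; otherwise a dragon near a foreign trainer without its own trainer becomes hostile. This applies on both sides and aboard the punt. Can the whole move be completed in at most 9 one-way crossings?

Counting alone: each trip to the dry ground takes at most 3 across and each return brings at least 1 back, so after t trips out (and t−1 returns) at most 3t − (t−1) of the 10 are across; that first reaches 10 at t = 5, so at least 9 crossings are needed.
The safety rule pushes this higher. Following every safe sequence of crossings, the most of the 10 that can be at the dry ground as the punt arrives there on crossing 9 is 9 — never all 10.
So the move cannot be finished within 9 crossings. (The shortest complete plan takes 11:)
1. dragon V and trainer V cross → the dry ground.
2. trainer V crosses ← the marsh camp.
3. dragon II, dragon III, and dragon IV cross → the dry ground.
4. dragon V crosses ← the marsh camp.
5. trainer II, trainer III, and trainer IV cross → the dry ground.
6. dragon III and trainer III cross ← the marsh camp.
7. trainer I, trainer III, and trainer V cross → the dry ground.
8. dragon II crosses ← the marsh camp.
9. dragon III and dragon V cross → the dry ground.
10. dragon V crosses ← the marsh camp.
11. dragon I, dragon II, and dragon V cross → the dry ground.

No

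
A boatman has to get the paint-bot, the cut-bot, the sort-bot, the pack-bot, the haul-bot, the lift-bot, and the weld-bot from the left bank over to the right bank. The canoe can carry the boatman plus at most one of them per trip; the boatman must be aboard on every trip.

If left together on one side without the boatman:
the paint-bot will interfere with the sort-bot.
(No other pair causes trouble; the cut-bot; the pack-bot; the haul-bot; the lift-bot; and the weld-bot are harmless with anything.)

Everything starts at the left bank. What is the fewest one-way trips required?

13

Counting alone: the boatman can take at most 1 across per trip to the right bank, so moving all 7 needs at least 7 loaded trips out, with a return between consecutive ones — at least 13 crossings.
The plan below uses exactly 13 crossings, so it is optimal:
1. Boatman goes to the right bank with the paint-bot.  [the left bank: the cut-bot, the haul-bot, the lift-bot, the pack-bot, the sort-bot, the weld-bot | the right bank: the paint-bot]
2. Boatman goes back to the left bank alone.  [the left bank: the cut-bot, the haul-bot, the lift-bot, the pack-bot, the sort-bot, the weld-bot | the right bank: the paint-bot]
3. Boatman goes to the right bank with the cut-bot.  [the left bank: the haul-bot, the lift-bot, the pack-bot, the sort-bot, the weld-bot | the right bank: the cut-bot, the paint-bot]
4. Boatman goes back to the left bank alone.  [the left bank: the haul-bot, the lift-bot, the pack-bot, the sort-bot, the weld-bot | the right bank: the cut-bot, the paint-bot]
5. Boatman goes to the right bank with the pack-bot.  [the left bank: the haul-bot, the lift-bot, the sort-bot, the weld-bot | the right bank: the cut-bot, the pack-bot, the paint-bot]
6. Boatman goes back to the left bank alone.  [the left bank: the haul-bot, the lift-bot, the sort-bot, the weld-bot | the right bank: the cut-bot, the pack-bot, the paint-bot]
7. Boatman goes to the right bank with the haul-bot.  [the left bank: the lift-bot, the sort-bot, the weld-bot | the right bank: the cut-bot, the haul-bot, the pack-bot, the paint-bot]
8. Boatman goes back to the left bank alone.  [the left bank: the lift-bot, the sort-bot, the weld-bot | the right bank: the cut-bot, the haul-bot, the pack-bot, the paint-bot]
9. Boatman goes to the right bank with the lift-bot.  [the left bank: the sort-bot, the weld-bot | the right bank: the cut-bot, the haul-bot, the lift-bot, the pack-bot, the paint-bot]
10. Boatman goes back to the left bank alone.  [the left bank: the sort-bot, the weld-bot | the right bank: the cut-bot, the haul-bot, the lift-bot, the pack-bot, the paint-bot]
11. Boatman goes to the right bank with the weld-bot.  [the left bank: the sort-bot | the right bank: the cut-bot, the haul-bot, the lift-bot, the pack-bot, the paint-bot, the weld-bot]
12. Boatman goes back to the left bank alone.  [the left bank: the sort-bot | the right bank: the cut-bot, the haul-bot, the lift-bot, the pack-bot, the paint-bot, the weld-bot]
13. Boatman goes to the right bank with the sort-bot.  [the left bank: — | the right bank: the cut-bot, the haul-bot, the lift-bot, the pack-bot, the paint-bot, the sort-bot, the weld-bot]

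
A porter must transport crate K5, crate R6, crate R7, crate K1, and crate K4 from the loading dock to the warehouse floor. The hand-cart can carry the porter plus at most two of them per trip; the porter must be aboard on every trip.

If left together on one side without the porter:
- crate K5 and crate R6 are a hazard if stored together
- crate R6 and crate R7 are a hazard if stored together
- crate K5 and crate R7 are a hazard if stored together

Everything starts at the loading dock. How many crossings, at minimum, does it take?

Counting alone: the porter can take at most 2 across per trip to the warehouse floor, so moving all 5 needs at least 3 loaded trips out, with a return between consecutive ones — at least 5 crossings.
The safety rule pushes this higher. Following every safe sequence of crossings, the most of the 5 that can be at the warehouse floor as the hand-cart arrives there on crossing 5 is 4 — never all 5.
So no plan with fewer than 7 crossings exists, and this one achieves 7:
1. Porter goes to the warehouse floor with crate K5 and crate R6.
2. Porter goes back to the loading dock with crate K5.
3. Porter goes to the warehouse floor with crate K1 and crate K5.
4. Porter goes back to the loading dock with crate K5.
5. Porter goes to the warehouse floor with crate K4 and crate K5.
6. Porter goes back to the loading dock with crate K5.
7. Porter goes to the warehouse floor with crate K5 and crate R7.

7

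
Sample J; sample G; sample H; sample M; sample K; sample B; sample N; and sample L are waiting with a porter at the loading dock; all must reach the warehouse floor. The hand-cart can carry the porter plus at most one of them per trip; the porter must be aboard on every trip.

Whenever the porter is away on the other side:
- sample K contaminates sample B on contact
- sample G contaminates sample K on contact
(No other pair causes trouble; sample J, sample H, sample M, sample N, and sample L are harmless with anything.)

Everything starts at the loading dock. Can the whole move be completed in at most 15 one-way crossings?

Counting alone: the porter can take at most 1 across per trip to the warehouse floor, so moving all 8 needs at least 8 loaded trips out, with a return between consecutive ones — at least 15 crossings.
The safety rule pushes this higher. Following every safe sequence of crossings, the most of the 8 that can be at the warehouse floor as the hand-cart arrives there on crossing 15 is 7 — never all 8.
So the move cannot be finished within 15 crossings. (The shortest complete plan takes 17:)
1. Porter goes to the warehouse floor with sample K.  [the loading dock: sample B, sample G, sample H, sample J, sample L, sample M, sample N | the warehouse floor: sample K]
2. Porter goes back to the loading dock alone.  [the loading dock: sample B, sample G, sample H, sample J, sample L, sample M, sample N | the warehouse floor: sample K]
3. Porter goes to the warehouse floor with sample J.  [the loading dock: sample B, sample G, sample H, sample L, sample M, sample N | the warehouse floor: sample J, sample K]
4. Porter goes back to the loading dock alone.  [the loading dock: sample B, sample G, sample H, sample L, sample M, sample N | the warehouse floor: sample J, sample K]
5. Porter goes to the warehouse floor with sample G.  [the loading dock: sample B, sample H, sample L, sample M, sample N | the warehouse floor: sample G, sample J, sample K]
6. Porter goes back to the loading dock with sample K.  [the loading dock: sample B, sample H, sample K, sample L, sample M, sample N | the warehouse floor: sample G, sample J]
7. Porter goes to the warehouse floor with sample B.  [the loading dock: sample H, sample K, sample L, sample M, sample N | the warehouse floor: sample B, sample G, sample J]
8. Porter goes back to the loading dock alone.  [the loading dock: sample H, sample K, sample L, sample M, sample N | the warehouse floor: sample B, sample G, sample J]
9. Porter goes to the warehouse floor with sample H.  [the loading dock: sample K, sample L, sample M, sample N | the warehouse floor: sample B, sample G, sample H, sample J]
10. Porter goes back to the loading dock alone.  [the loading dock: sample K, sample L, sample M, sample N | the warehouse floor: sample B, sample G, sample H, sample J]
11. Porter goes to the warehouse floor with sample M.  [the loading dock: sample K, sample L, sample N | the warehouse floor: sample B, sample G, sample H, sample J, sample M]
12. Porter goes back to the loading dock alone.  [the loading dock: sample K, sample L, sample N | the warehouse floor: sample B, sample G, sample H, sample J, sample M]
13. Porter goes to the warehouse floor with sample N.  [the loading dock: sample K, sample L | the warehouse floor: sample B, sample G, sample H, sample J, sample M, sample N]
14. Porter goes back to the loading dock alone.  [the loading dock: sample K, sample L | the warehouse floor: sample B, sample G, sample H, sample J, sample M, sample N]
15. Porter goes to the warehouse floor with sample L.  [the loading dock: sample K | the warehouse floor: sample B, sample G, sample H, sample J, sample L, sample M, sample N]
16. Porter goes back to the loading dock alone.  [the loading dock: sample K | the warehouse floor: sample B, sample G, sample H, sample J, sample L, sample M, sample N]
17. Porter goes to the warehouse floor with sample K.  [the loading dock: — | the warehouse floor: sample B, sample G, sample H, sample J, sample K, sample L, sample M, sample N]

No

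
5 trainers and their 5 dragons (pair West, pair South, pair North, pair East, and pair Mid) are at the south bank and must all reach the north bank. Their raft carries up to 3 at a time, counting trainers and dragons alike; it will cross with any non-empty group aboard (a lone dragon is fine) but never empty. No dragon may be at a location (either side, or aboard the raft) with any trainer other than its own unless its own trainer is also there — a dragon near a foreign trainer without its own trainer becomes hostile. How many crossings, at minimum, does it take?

Counting alone: each trip to the north bank takes at most 3 across and each return brings at least 1 back, so after t trips out (and t−1 returns) at most 3t − (t−1) of the 10 are across; that first reaches 10 at t = 5, so at least 9 crossings are needed.
The safety rule pushes this higher. Following every safe sequence of crossings, the most of the 10 that can be at the north bank as the raft arrives there on crossing 9 is 9 — never all 10.
So no plan with fewer than 11 crossings exists, and this one achieves 11:
1. dragon West and trainer West cross → the north bank.
2. trainer West crosses ← the south bank.
3. dragon East, dragon North, and dragon South cross → the north bank.
4. dragon West crosses ← the south bank.
5. trainer East, trainer North, and trainer South cross → the north bank.
6. dragon South and trainer South cross ← the south bank.
7. trainer Mid, trainer South, and trainer West cross → the north bank.
8. dragon North crosses ← the south bank.
9. dragon South and dragon West cross → the north bank.
10. dragon West crosses ← the south bank.
11. dragon Mid, dragon North, and dragon West cross → the north bank.

11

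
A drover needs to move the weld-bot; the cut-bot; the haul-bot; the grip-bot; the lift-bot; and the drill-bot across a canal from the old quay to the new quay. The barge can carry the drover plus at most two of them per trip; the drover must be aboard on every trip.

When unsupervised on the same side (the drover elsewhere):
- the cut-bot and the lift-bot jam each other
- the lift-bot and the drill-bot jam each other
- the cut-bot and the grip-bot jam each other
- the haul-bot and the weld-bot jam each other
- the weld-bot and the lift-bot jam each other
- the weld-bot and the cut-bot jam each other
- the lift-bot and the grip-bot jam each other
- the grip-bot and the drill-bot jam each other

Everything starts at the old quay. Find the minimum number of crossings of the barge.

impossible

Whatever the first load, the items left behind include a forbidden pair without the drover. No opening move is safe, so no plan exists.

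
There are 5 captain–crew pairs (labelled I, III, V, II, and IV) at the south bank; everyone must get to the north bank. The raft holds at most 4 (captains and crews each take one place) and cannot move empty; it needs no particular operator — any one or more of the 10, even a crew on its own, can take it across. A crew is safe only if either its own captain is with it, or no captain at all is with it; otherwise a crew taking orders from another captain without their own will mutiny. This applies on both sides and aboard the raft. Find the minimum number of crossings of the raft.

Counting alone: each trip to the north bank takes at most 4 across and each return brings at least 1 back, so after t trips out (and t−1 returns) at most 4t − (t−1) of the 10 are across; that first reaches 10 at t = 3, so at least 5 crossings are needed.
The safety rule pushes this higher. Following every safe sequence of crossings, the most of the 10 that can be at the north bank as the raft arrives there on crossing 5 is 9 — never all 10.
So no plan with fewer than 7 crossings exists, and this one achieves 7:
1. captain I and crew I cross → the north bank.
2. captain I crosses ← the south bank.
3. crew II, crew III, crew IV, and crew V cross → the north bank.
4. crew I crosses ← the south bank.
5. captain II, captain III, captain IV, and captain V cross → the north bank.
6. captain III and crew III cross ← the south bank.
7. captain I, captain III, crew I, and crew III cross → the north bank.

7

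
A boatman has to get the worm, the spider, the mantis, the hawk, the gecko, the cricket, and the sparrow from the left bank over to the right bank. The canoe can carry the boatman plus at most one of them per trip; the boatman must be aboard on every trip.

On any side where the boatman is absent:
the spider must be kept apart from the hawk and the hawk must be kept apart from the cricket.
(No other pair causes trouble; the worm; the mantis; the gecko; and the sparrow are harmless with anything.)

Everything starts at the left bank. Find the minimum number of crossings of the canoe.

15

Counting alone: the boatman can take at most 1 across per trip to the right bank, so moving all 7 needs at least 7 loaded trips out, with a return between consecutive ones — at least 13 crossings.
The safety rule pushes this higher. Following every safe sequence of crossings, the most of the 7 that can be at the right bank as the canoe arrives there on crossing 13 is 6 — never all 7.
So no plan with fewer than 15 crossings exists, and this one achieves 15:
1. Boatman goes to the right bank with the hawk.  [the left bank: the cricket, the gecko, the mantis, the sparrow, the spider, the worm | the right bank: the hawk]
2. Boatman goes back to the left bank alone.  [the left bank: the cricket, the gecko, the mantis, the sparrow, the spider, the worm | the right bank: the hawk]
3. Boatman goes to the right bank with the worm.  [the left bank: the cricket, the gecko, the mantis, the sparrow, the spider | the right bank: the hawk, the worm]
4. Boatman goes back to the left bank alone.  [the left bank: the cricket, the gecko, the mantis, the sparrow, the spider | the right bank: the hawk, the worm]
5. Boatman goes to the right bank with the spider.  [the left bank: the cricket, the gecko, the mantis, the sparrow | the right bank: the hawk, the spider, the worm]
6. Boatman goes back to the left bank with the hawk.  [the left bank: the cricket, the gecko, the hawk, the mantis, the sparrow | the right bank: the spider, the worm]
7. Boatman goes to the right bank with the cricket.  [the left bank: the gecko, the hawk, the mantis, the sparrow | the right bank: the cricket, the spider, the worm]
8. Boatman goes back to the left bank alone.  [the left bank: the gecko, the hawk, the mantis, the sparrow | the right bank: the cricket, the spider, the worm]
9. Boatman goes to the right bank with the mantis.  [the left bank: the gecko, the hawk, the sparrow | the right bank: the cricket, the mantis, the spider, the worm]
10. Boatman goes back to the left bank alone.  [the left bank: the gecko, the hawk, the sparrow | the right bank: the cricket, the mantis, the spider, the worm]
11. Boatman goes to the right bank with the gecko.  [the left bank: the hawk, the sparrow | the right bank: the cricket, the gecko, the mantis, the spider, the worm]
12. Boatman goes back to the left bank alone.  [the left bank: the hawk, the sparrow | the right bank: the cricket, the gecko, the mantis, the spider, the worm]
13. Boatman goes to the right bank with the sparrow.  [the left bank: the hawk | the right bank: the cricket, the gecko, the mantis, the sparrow, the spider, the worm]
14. Boatman goes back to the left bank alone.  [the left bank: the hawk | the right bank: the cricket, the gecko, the mantis, the sparrow, the spider, the worm]
15. Boatman goes to the right bank with the hawk.  [the left bank: — | the right bank: the cricket, the gecko, the hawk, the mantis, the sparrow, the spider, the worm]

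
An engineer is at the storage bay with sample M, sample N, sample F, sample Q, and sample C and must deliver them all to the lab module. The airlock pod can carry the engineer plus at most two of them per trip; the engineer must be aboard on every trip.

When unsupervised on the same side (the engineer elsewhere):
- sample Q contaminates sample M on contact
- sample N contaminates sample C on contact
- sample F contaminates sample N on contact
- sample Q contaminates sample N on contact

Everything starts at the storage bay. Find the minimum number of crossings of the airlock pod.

Counting alone: the engineer can take at most 2 across per trip to the lab module, so moving all 5 needs at least 3 loaded trips out, with a return between consecutive ones — at least 5 crossings.
The plan below uses exactly 5 crossings, so it is optimal:
1. Engineer goes to the lab module with sample M and sample N.
2. Engineer goes back to the storage bay alone.
3. Engineer goes to the lab module with sample C and sample F.
4. Engineer goes back to the storage bay with sample N.
5. Engineer goes to the lab module with sample N and sample Q.

5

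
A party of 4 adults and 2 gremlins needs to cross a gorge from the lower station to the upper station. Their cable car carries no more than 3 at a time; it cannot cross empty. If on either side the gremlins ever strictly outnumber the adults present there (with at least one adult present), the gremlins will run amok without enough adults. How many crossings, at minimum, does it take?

Counting alone: each trip to the upper station takes at most 3 across and each return brings at least 1 back, so after t trips out (and t−1 returns) at most 3t − (t−1) of the 6 are across; that first reaches 6 at t = 3, so at least 5 crossings are needed.
The plan below uses exactly 5 crossings, so it is optimal:
1. 2 gremlins → the upper station.  (the lower station: 4A 0G; the upper station: 0A 2G)
2. 1 gremlin ← the lower station.  (the lower station: 4A 1G; the upper station: 0A 1G)
3. 2 adults and 1 gremlin → the upper station.  (the lower station: 2A 0G; the upper station: 2A 2G)
4. 1 gremlin ← the lower station.  (the lower station: 2A 1G; the upper station: 2A 1G)
5. 2 adults and 1 gremlin → the upper station.  (the lower station: 0A 0G; the upper station: 4A 2G)

5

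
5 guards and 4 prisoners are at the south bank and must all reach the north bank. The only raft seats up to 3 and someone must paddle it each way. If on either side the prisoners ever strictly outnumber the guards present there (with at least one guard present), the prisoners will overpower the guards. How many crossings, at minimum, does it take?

Counting alone: each trip to the north bank takes at most 3 across and each return brings at least 1 back, so after t trips out (and t−1 returns) at most 3t − (t−1) of the 9 are across; that first reaches 9 at t = 4, so at least 7 crossings are needed.
The plan below uses exactly 7 crossings, so it is optimal:
1. 3 prisoners → the north bank.  (the south bank: 5G 1P; the north bank: 0G 3P)
2. 1 prisoner ← the south bank.  (the south bank: 5G 2P; the north bank: 0G 2P)
3. 3 guards → the north bank.  (the south bank: 2G 2P; the north bank: 3G 2P)
4. 1 guard ← the south bank.  (the south bank: 3G 2P; the north bank: 2G 2P)
5. 2 guards and 1 prisoner → the north bank.  (the south bank: 1G 1P; the north bank: 4G 3P)
6. 1 guard ← the south bank.  (the south bank: 2G 1P; the north bank: 3G 3P)
7. 2 guards and 1 prisoner → the north bank.  (the south bank: 0G 0P; the north bank: 5G 4P)

7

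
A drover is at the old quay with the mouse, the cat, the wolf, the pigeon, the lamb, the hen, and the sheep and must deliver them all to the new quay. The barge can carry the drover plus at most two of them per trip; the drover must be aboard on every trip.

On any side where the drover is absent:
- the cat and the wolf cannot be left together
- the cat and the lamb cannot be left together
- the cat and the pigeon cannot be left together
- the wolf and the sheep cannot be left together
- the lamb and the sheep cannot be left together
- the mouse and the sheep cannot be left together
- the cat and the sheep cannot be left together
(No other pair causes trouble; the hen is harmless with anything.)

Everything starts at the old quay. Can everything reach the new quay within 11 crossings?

Yes

Yes — this plan uses 11 crossings (≤ 11):
1. Drover goes to the new quay with the cat and the sheep.  [the old quay: the hen, the lamb, the mouse, the pigeon, the wolf | the new quay: the cat, the sheep]
2. Drover goes back to the old quay with the cat.  [the old quay: the cat, the hen, the lamb, the mouse, the pigeon, the wolf | the new quay: the sheep]
3. Drover goes to the new quay with the cat and the mouse.  [the old quay: the hen, the lamb, the pigeon, the wolf | the new quay: the cat, the mouse, the sheep]
4. Drover goes back to the old quay with the sheep.  [the old quay: the hen, the lamb, the pigeon, the sheep, the wolf | the new quay: the cat, the mouse]
5. Drover goes to the new quay with the lamb and the wolf.  [the old quay: the hen, the pigeon, the sheep | the new quay: the cat, the lamb, the mouse, the wolf]
6. Drover goes back to the old quay with the cat.  [the old quay: the cat, the hen, the pigeon, the sheep | the new quay: the lamb, the mouse, the wolf]
7. Drover goes to the new quay with the cat and the pigeon.  [the old quay: the hen, the sheep | the new quay: the cat, the lamb, the mouse, the pigeon, the wolf]
8. Drover goes back to the old quay with the cat.  [the old quay: the cat, the hen, the sheep | the new quay: the lamb, the mouse, the pigeon, the wolf]
9. Drover goes to the new quay with the cat and the hen.  [the old quay: the sheep | the new quay: the cat, the hen, the lamb, the mouse, the pigeon, the wolf]
10. Drover goes back to the old quay with the cat.  [the old quay: the cat, the sheep | the new quay: the hen, the lamb, the mouse, the pigeon, the wolf]
11. Drover goes to the new quay with the cat and the sheep.  [the old quay: — | the new quay: the cat, the hen, the lamb, the mouse, the pigeon, the sheep, the wolf]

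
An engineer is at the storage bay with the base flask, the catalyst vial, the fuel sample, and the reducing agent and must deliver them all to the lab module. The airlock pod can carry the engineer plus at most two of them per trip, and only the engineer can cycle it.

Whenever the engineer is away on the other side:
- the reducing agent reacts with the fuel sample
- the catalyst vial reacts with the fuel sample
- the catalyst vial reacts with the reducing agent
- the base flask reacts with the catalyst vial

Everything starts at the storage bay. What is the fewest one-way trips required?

5

Counting alone: the engineer can take at most 2 across per trip to the lab module, so moving all 4 needs at least 2 loaded trips out, with a return between consecutive ones — at least 3 crossings.
The safety rule pushes this higher. Following every safe sequence of crossings, the most of the 4 that can be at the lab module as the airlock pod arrives there on crossing 3 is 3 — never all 4.
So no plan with fewer than 5 crossings exists, and this one achieves 5:
1. Engineer goes to the lab module with the catalyst vial and the fuel sample.
2. Engineer goes back to the storage bay with the catalyst vial.
3. Engineer goes to the lab module with the base flask and the catalyst vial.
4. Engineer goes back to the storage bay with the catalyst vial.
5. Engineer goes to the lab module with the catalyst vial and the reducing agent.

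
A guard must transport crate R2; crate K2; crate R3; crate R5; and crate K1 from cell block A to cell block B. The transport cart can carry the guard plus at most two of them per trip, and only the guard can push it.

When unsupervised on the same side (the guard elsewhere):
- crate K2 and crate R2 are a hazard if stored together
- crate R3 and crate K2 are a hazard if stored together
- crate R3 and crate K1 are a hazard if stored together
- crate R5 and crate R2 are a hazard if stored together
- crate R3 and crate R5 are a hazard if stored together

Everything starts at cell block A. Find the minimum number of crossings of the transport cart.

Counting alone: the guard can take at most 2 across per trip to cell block B, so moving all 5 needs at least 3 loaded trips out, with a return between consecutive ones — at least 5 crossings.
The safety rule pushes this higher. Following every safe sequence of crossings, the most of the 5 that can be at cell block B as the transport cart arrives there on crossing 5 is 4 — never all 5.
So no plan with fewer than 7 crossings exists, and this one achieves 7:
1. Guard goes to cell block B with crate R2 and crate R3.  [cell block A: crate K1, crate K2, crate R5 | cell block B: crate R2, crate R3]
2. Guard goes back to cell block A alone.  [cell block A: crate K1, crate K2, crate R5 | cell block B: crate R2, crate R3]
3. Guard goes to cell block B with crate K2.  [cell block A: crate K1, crate R5 | cell block B: crate K2, crate R2, crate R3]
4. Guard goes back to cell block A with crate R2 and crate R3.  [cell block A: crate K1, crate R2, crate R3, crate R5 | cell block B: crate K2]
5. Guard goes to cell block B with crate K1 and crate R5.  [cell block A: crate R2, crate R3 | cell block B: crate K1, crate K2, crate R5]
6. Guard goes back to cell block A alone.  [cell block A: crate R2, crate R3 | cell block B: crate K1, crate K2, crate R5]
7. Guard goes to cell block B with crate R2 and crate R3.  [cell block A: — | cell block B: crate K1, crate K2, crate R2, crate R3, crate R5]

7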